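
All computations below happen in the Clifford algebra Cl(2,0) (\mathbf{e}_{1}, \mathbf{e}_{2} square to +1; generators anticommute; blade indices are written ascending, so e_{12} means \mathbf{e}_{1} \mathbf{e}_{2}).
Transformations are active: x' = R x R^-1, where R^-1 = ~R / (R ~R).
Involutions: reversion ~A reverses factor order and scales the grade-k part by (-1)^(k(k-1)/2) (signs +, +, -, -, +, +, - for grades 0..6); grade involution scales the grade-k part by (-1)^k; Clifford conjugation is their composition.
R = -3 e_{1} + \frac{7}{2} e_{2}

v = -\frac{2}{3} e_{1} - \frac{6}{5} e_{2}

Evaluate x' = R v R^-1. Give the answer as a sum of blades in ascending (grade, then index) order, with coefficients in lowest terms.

~R = -3 e_{1} + \frac{7}{2} e_{2}, and R ~R = \frac{85}{4}, so R^-1 = ~R / (\frac{85}{4}).
R v = -\frac{11}{5} + \frac{89}{15} e_{12}
Answer: \frac{1642}{1275} e_{1} + \frac{202}{425} e_{2}


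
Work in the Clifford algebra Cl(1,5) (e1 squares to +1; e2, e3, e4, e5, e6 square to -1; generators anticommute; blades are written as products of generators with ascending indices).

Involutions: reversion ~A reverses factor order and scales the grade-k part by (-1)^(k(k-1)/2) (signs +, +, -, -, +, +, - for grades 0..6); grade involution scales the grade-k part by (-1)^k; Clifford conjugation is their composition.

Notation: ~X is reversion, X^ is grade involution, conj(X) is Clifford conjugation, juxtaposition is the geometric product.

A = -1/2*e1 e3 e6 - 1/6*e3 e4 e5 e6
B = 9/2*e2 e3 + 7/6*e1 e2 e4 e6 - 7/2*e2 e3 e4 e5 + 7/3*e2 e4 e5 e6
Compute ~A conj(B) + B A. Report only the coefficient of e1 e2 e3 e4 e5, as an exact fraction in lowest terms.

first term: -7/18*e2 e3 - 7/12*e2 e6 - 9/4*e1 e2 e6 + 7/12*e2 e3 e4 - 7/36*e1 e2 e3 e5 + 3/4*e2 e4 e5 e6 - 7/6*e1 e2 e3 e4 e5 - 7/4*e1 e2 e4 e5 e6
second term: 7/18*e2 e3 + 7/12*e2 e6 + 9/4*e1 e2 e6 - 7/12*e2 e3 e4 - 7/36*e1 e2 e3 e5 + 3/4*e2 e4 e5 e6 - 7/6*e1 e2 e3 e4 e5 - 7/4*e1 e2 e4 e5 e6
Answer: -7/3


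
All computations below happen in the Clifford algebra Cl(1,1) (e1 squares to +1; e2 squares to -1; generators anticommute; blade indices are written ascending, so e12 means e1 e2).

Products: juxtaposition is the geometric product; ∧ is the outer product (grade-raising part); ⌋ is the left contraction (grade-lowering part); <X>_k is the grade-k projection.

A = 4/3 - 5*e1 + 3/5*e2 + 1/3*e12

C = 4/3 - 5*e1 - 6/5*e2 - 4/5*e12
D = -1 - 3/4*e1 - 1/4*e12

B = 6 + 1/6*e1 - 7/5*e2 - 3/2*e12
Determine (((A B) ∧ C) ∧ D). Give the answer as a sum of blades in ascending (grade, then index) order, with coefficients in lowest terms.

step 1: 563/75 - 2719/90*e1 + 413/45*e2 + 69/10*e12
step 2: 2252/225 - 2101/27*e1 + 10898/3375*e2 + 96004/1125*e12
step 3: -2252/225 + 47458/675*e1 - 10898/3375*e2 - 64063/750*e12
Answer: -2252/225 + 47458/675*e1 - 10898/3375*e2 - 64063/750*e12


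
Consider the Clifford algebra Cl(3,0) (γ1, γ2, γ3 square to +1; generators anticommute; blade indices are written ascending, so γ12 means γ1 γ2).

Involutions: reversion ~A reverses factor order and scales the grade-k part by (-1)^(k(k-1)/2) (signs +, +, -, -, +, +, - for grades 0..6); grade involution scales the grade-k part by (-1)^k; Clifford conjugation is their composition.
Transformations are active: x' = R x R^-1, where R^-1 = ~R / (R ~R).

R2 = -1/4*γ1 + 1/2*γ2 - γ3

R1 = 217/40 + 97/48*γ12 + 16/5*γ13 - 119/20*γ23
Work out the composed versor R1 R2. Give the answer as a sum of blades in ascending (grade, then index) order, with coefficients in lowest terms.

Distribute over the terms of R2 (each basis-blade product reordered to ascending indices, repeated generators contracted through their squares):
R1 (-1/4*γ1) = -217/160*γ1 + 97/192*γ2 + 4/5*γ3 + 119/80*γ123
R1 (1/2*γ2) = 97/96*γ1 + 217/80*γ2 + 119/40*γ3 - 8/5*γ123
R1 (-γ3) = -16/5*γ1 + 119/20*γ2 - 217/40*γ3 - 97/48*γ123
Summing the partial products and collecting blades:
Answer: -851/240*γ1 + 8801/960*γ2 - 33/20*γ3 - 32/15*γ123


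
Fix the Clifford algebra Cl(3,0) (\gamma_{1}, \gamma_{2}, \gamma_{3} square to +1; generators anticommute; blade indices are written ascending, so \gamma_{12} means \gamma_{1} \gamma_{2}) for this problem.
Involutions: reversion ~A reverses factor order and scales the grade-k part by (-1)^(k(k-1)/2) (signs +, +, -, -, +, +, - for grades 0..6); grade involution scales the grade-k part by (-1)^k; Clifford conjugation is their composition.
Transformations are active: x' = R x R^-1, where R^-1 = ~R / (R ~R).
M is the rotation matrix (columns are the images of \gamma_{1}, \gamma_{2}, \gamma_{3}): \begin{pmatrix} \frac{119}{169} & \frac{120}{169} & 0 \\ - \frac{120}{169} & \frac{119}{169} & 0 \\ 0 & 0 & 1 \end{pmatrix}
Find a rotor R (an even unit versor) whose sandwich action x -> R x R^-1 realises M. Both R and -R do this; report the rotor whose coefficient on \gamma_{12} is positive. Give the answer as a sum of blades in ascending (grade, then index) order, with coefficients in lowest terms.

Method: write R = a + b12*\gamma_{12} + b13*\gamma_{13} + b23*\gamma_{23} with a^2 + b12^2 + b13^2 + b23^2 = 1 (so R^-1 = ~R). Expanding the columns R e_j ~R gives tr M = 4a^2 - 1 and, from the antisymmetric part, M21 - M12 = -4a*b12, M13 - M31 = 4a*b13, M32 - M23 = -4a*b23.
Here tr M = \frac{407}{169}, so a^2 = (1 + tr M)/4 = \frac{144}{169} and a = ±\frac{12}{13}. Taking a = \frac{12}{13}: M21 - M12 = -\frac{240}{169}, M13 - M31 = 0, M32 - M23 = 0, giving b12 = \frac{5}{13}, b13 = 0, b23 = 0, i.e. R = \frac{12}{13} + \frac{5}{13} \gamma_{12}.
Its \gamma_{12} coefficient is already positive.
Answer: \frac{12}{13} + \frac{5}{13} \gamma_{12}. Sheet selection: the two-to-one cover makes ±R indistinguishable at the matrix level (trace \frac{407}{169}), so uniqueness comes from the required sign on \gamma_{12}.


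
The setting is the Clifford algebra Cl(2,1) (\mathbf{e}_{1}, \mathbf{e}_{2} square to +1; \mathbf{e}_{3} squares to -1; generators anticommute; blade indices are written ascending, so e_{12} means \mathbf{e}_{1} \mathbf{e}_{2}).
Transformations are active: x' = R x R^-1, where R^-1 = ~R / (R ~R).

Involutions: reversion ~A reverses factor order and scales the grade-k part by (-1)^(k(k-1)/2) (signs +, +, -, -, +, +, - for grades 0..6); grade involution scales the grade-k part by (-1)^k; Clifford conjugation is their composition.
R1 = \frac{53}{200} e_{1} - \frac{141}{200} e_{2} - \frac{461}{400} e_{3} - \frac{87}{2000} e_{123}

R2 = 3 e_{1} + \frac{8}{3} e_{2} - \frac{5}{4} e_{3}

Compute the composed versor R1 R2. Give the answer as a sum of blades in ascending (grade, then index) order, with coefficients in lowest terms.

Distribute over the terms of R2 (each basis-blade product reordered to ascending indices, repeated generators contracted through their squares):
R1 (3 e_{1}) = \frac{159}{200} + \frac{423}{200} e_{12} + \frac{1383}{400} e_{13} - \frac{261}{2000} e_{23}
R1 (\frac{8}{3} e_{2}) = -\frac{47}{25} + \frac{53}{75} e_{12} + \frac{29}{250} e_{13} + \frac{461}{150} e_{23}
R1 (-\frac{5}{4} e_{3}) = -\frac{461}{320} - \frac{87}{1600} e_{12} - \frac{53}{160} e_{13} + \frac{141}{160} e_{23}
Summing the partial products and collecting blades:
Answer: -\frac{4041}{1600} + \frac{13283}{4800} e_{12} + \frac{12969}{4000} e_{13} + \frac{45889}{12000} e_{23}


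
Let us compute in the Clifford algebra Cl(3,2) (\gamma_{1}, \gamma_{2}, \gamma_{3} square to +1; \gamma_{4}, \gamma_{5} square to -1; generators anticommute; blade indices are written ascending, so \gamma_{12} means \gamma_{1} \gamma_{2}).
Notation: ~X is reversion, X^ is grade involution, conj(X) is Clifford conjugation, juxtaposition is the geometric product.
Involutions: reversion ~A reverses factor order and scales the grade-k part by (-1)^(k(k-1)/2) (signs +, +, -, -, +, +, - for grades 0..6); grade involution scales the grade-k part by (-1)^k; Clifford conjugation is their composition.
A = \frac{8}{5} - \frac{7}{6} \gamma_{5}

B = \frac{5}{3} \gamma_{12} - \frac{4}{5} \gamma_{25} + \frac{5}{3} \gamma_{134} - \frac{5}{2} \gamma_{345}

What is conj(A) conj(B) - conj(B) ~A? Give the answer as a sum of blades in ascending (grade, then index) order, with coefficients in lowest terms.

first term: \frac{14}{15} \gamma_{2} - \frac{8}{3} \gamma_{12} + \frac{32}{25} \gamma_{25} + \frac{35}{12} \gamma_{34} - \frac{35}{18} \gamma_{125} + \frac{8}{3} \gamma_{134} - 4 \gamma_{345} - \frac{35}{18} \gamma_{1345}
second term: \frac{14}{15} \gamma_{2} - \frac{8}{3} \gamma_{12} + \frac{32}{25} \gamma_{25} - \frac{35}{12} \gamma_{34} + \frac{35}{18} \gamma_{125} + \frac{8}{3} \gamma_{134} - 4 \gamma_{345} - \frac{35}{18} \gamma_{1345}
Answer: \frac{35}{6} \gamma_{34} - \frac{35}{9} \gamma_{125}


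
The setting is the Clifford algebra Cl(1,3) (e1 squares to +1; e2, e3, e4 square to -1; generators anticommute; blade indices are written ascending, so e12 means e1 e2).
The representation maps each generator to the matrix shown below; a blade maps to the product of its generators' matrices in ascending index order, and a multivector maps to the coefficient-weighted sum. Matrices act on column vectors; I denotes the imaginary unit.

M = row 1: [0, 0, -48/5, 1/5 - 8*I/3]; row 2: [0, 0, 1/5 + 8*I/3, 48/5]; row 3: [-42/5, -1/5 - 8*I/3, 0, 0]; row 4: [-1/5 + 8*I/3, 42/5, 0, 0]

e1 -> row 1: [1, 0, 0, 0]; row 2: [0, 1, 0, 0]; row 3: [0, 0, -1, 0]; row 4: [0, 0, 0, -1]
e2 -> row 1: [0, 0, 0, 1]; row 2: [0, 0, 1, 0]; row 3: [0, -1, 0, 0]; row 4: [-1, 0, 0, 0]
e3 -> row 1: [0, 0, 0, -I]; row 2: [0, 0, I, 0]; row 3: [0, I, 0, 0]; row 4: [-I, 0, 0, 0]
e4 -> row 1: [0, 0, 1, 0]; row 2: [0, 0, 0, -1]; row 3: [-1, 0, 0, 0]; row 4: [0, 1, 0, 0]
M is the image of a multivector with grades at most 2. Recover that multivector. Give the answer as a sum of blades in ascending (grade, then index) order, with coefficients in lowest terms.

Method: the blade images are trace-orthogonal — tr(rho(e_A) rho(e_B)^-1) = 4 if A = B and 0 otherwise — and rho(e_A)^-1 = (e_A)^2 * rho(e_A) with (e_A)^2 = +1 or -1, so the coefficient of e_A in the preimage is (e_A)^2 * tr(M rho(e_A))/4.
Nonzero projections over blades of grade <= 2: e2: (e2)^2 = -1, tr(M rho(e2)) = -4/5, coefficient 1/5; e4: (e4)^2 = -1, tr(M rho(e4)) = 12/5, coefficient -3/5; e13: (e13)^2 = +1, tr(M rho(e13)) = 32/3, coefficient 8/3; e14: (e14)^2 = +1, tr(M rho(e14)) = -36, coefficient -9. Every other blade of grade <= 2 projects to 0.
Answer: 1/5*e2 - 3/5*e4 + 8/3*e13 - 9*e14


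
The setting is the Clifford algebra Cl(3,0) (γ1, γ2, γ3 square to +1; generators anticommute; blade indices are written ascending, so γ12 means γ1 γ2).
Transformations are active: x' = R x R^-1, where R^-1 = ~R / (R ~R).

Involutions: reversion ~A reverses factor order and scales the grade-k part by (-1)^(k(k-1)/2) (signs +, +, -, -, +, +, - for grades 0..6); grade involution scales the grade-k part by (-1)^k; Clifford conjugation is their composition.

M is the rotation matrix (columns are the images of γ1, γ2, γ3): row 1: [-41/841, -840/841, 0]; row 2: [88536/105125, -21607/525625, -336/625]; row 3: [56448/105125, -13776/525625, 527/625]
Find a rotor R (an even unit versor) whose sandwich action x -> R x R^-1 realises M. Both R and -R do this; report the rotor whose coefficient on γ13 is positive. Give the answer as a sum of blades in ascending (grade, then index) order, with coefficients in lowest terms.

Method: write R = a + b12*γ12 + b13*γ13 + b23*γ23 with a^2 + b12^2 + b13^2 + b23^2 = 1 (so R^-1 = ~R). Expanding the columns R e_j ~R gives tr M = 4a^2 - 1 and, from the antisymmetric part, M21 - M12 = -4a*b12, M13 - M31 = 4a*b13, M32 - M23 = -4a*b23.
Here tr M = 15839/21025, so a^2 = (1 + tr M)/4 = 9216/21025 and a = ±96/145. Taking a = 96/145: M21 - M12 = 193536/105125, M13 - M31 = -56448/105125, M32 - M23 = 10752/21025, giving b12 = -504/725, b13 = -147/725, b23 = -28/145, i.e. R = 96/145 - 504/725*γ12 - 147/725*γ13 - 28/145*γ23.
Its γ13 coefficient is negative, so report the other preimage -R.
Answer: -96/145 + 504/725*γ12 + 147/725*γ13 + 28/145*γ23. Why the constraint matters: R and -R act identically through the sandwich — M has trace 15839/21025 either way — so only the sign condition on γ13 picks one of the two preimages.


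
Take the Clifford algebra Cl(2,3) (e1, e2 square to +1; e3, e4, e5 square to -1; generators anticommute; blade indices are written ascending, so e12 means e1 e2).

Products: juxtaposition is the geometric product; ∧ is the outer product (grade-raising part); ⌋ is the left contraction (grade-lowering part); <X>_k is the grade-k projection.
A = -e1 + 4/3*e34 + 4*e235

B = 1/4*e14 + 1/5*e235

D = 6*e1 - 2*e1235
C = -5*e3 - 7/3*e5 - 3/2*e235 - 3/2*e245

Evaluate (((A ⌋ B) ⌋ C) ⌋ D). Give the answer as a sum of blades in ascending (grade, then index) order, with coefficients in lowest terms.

step 1: -4/5 - 1/4*e4
step 2: 4*e3 + 28/15*e5 + 3/8*e25 + 6/5*e235 + 6/5*e245
step 3: -12/5*e1 + 3/4*e13 - 56/15*e123 + 8*e125
Answer: -12/5*e1 + 3/4*e13 - 56/15*e123 + 8*e125


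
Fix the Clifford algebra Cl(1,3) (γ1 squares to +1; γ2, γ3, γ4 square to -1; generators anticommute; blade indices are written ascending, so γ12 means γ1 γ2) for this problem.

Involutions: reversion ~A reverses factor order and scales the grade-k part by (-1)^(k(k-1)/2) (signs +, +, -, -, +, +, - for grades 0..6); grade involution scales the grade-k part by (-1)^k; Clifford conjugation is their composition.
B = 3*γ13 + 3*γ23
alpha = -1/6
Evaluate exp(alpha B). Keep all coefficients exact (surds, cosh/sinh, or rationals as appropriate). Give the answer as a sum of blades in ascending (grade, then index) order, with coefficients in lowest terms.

B^2 term by term: the squares give (3)^2*(γ13)^2 + (3)^2*(γ23)^2 = 9*(+1) + 9*(-1) = 0 (each basis 2-blade squares to minus the product of its generators' squares); cross terms between blades sharing an index anticommute and cancel. So B^2 = 0.
B^2 = 0, hence only two terms survive: exp(alpha B) = 1 + alpha B (parabolic case).
Answer: 1 - 1/2*γ13 - 1/2*γ23


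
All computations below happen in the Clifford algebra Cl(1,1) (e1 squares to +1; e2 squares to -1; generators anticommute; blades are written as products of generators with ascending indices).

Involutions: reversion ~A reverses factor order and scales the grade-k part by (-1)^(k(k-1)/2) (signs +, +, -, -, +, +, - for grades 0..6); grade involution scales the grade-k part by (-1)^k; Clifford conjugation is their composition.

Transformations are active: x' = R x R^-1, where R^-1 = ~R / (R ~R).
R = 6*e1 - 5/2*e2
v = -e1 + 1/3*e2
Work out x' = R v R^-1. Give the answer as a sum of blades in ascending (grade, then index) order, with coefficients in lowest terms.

~R = 6*e1 - 5/2*e2, and R ~R = 119/4, so R^-1 = ~R / (119/4).
R v = -31/6 - 1/2*e1 e2
Answer: -129/119*e1 + 191/357*e2


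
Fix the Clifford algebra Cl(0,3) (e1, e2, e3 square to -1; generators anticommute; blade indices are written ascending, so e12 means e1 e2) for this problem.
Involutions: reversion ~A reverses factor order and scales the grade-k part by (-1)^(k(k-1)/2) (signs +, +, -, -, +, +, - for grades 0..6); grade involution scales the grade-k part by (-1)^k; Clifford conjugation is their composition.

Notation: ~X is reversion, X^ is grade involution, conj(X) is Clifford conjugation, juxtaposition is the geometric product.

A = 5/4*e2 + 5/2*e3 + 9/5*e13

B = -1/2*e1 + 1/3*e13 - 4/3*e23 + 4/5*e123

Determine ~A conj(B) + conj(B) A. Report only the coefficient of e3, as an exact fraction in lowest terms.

first term: -3/5 - 5/6*e1 + 142/75*e2 - 77/30*e3 - 201/40*e12 - 1/4*e13 + 5/12*e123
second term: 3/5 + 5/6*e1 - 142/75*e2 + 23/30*e3 - 151/40*e12 + 9/4*e13 + 5/12*e123
Answer: -9/5


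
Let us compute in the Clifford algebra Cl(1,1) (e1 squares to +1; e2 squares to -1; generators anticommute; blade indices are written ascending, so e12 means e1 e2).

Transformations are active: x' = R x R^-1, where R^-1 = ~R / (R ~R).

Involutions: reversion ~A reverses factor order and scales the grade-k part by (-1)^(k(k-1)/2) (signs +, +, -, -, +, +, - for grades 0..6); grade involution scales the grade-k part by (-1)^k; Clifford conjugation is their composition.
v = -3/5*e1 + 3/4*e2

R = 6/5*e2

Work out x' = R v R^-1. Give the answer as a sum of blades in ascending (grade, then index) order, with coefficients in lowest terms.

~R = 6/5*e2, and R ~R = -36/25, so R^-1 = ~R / (-36/25).
R v = -9/10 + 18/25*e12
Answer: 3/5*e1 + 3/4*e2


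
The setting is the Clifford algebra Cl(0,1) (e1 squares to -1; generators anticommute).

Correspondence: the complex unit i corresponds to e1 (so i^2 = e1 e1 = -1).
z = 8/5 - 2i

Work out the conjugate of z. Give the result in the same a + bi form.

In blades: z = 8/5 - 2*e1.
Conjugation here is Clifford conjugation: the scalar is fixed and the grade-1 and grade-2 blades all flip sign, giving 8/5 + 2*e1; translating back:
Answer: 8/5 + 2i


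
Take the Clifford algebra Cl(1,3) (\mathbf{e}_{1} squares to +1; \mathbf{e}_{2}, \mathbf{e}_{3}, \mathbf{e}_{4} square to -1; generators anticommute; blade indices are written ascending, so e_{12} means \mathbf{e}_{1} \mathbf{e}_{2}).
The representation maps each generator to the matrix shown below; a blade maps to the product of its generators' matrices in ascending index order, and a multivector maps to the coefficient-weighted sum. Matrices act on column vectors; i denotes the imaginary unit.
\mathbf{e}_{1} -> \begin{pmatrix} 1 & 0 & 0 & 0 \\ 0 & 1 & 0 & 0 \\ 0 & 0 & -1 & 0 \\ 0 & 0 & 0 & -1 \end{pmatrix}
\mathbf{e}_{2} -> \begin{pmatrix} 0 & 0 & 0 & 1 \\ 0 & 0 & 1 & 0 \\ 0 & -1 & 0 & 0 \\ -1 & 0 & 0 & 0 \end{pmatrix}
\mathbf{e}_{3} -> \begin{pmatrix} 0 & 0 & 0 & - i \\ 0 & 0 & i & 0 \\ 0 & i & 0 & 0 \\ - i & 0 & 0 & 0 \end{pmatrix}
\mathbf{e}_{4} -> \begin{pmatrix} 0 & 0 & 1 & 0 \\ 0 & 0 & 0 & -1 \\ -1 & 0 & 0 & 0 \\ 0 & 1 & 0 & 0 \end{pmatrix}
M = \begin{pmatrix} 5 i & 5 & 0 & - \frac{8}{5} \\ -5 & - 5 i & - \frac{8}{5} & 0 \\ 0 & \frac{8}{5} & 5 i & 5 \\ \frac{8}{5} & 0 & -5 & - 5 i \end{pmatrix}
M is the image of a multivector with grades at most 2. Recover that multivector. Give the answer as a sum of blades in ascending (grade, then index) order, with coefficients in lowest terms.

Method: the blade images are trace-orthogonal — tr(rho(e_A) rho(e_B)^-1) = 4 if A = B and 0 otherwise — and rho(e_A)^-1 = (e_A)^2 * rho(e_A) with (e_A)^2 = +1 or -1, so the coefficient of e_A in the preimage is (e_A)^2 * tr(M rho(e_A))/4.
Nonzero projections over blades of grade <= 2: e_{2}: (e_{2})^2 = -1, tr(M rho(e_{2})) = \frac{32}{5}, coefficient -\frac{8}{5}; e_{23}: (e_{23})^2 = -1, tr(M rho(e_{23})) = 20, coefficient -5; e_{24}: (e_{24})^2 = -1, tr(M rho(e_{24})) = -20, coefficient 5. Every other blade of grade <= 2 projects to 0.
Answer: -\frac{8}{5} e_{2} - 5 e_{23} + 5 e_{24}


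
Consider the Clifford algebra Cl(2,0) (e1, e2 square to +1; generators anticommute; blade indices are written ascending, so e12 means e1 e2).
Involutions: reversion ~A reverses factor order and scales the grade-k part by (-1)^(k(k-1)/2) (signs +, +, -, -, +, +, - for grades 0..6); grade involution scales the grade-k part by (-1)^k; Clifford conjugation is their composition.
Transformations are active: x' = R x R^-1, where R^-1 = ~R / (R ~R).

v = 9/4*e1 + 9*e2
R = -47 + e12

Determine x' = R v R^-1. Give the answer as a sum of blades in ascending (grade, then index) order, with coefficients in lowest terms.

~R = -47 - e12, and R ~R = 2210, so R^-1 = ~R / (2210).
R v = -387/4*e1 - 1701/4*e2
Answer: 2061/1105*e1 + 40167/4420*e2


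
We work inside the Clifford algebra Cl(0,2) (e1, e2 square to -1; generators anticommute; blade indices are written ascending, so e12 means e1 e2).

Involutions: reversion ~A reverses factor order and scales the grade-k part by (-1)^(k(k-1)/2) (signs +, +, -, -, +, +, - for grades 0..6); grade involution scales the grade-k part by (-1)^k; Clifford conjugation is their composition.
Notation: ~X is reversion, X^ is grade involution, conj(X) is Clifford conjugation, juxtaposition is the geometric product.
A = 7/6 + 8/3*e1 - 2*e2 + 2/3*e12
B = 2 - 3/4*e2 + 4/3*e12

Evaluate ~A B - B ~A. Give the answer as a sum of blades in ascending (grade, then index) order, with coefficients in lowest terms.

first term: 31/18 + 13/6*e1 - 607/72*e2 - 16/9*e12
second term: 31/18 + 17/2*e1 - 95/72*e2 + 20/9*e12
Answer: -19/3*e1 - 64/9*e2 - 4*e12


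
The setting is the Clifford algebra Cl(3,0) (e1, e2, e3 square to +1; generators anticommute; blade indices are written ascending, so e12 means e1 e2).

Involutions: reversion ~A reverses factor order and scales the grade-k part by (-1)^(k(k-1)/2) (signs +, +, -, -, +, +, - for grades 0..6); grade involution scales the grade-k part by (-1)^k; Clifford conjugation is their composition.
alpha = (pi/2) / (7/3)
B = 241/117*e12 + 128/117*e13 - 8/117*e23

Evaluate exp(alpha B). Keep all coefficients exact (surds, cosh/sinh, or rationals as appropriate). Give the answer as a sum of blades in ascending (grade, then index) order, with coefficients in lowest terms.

B^2 term by term: the squares give (241/117)^2*(e12)^2 + (128/117)^2*(e13)^2 + (-8/117)^2*(e23)^2 = 58081/13689*(-1) + 16384/13689*(-1) + 64/13689*(-1) = -49/9 (each basis 2-blade squares to minus the product of its generators' squares); cross terms between blades sharing an index anticommute and cancel. So B^2 = -49/9.
B^2 = -49/9 — circular case — the even/odd split gives cos and sin: l = 7/3, alpha*l = pi/2, so exp(alpha B) = cos(pi/2) + (sin(pi/2)/(7/3))*B = 0 + (3/7)*B.
Answer: 241/273*e12 + 128/273*e13 - 8/273*e23


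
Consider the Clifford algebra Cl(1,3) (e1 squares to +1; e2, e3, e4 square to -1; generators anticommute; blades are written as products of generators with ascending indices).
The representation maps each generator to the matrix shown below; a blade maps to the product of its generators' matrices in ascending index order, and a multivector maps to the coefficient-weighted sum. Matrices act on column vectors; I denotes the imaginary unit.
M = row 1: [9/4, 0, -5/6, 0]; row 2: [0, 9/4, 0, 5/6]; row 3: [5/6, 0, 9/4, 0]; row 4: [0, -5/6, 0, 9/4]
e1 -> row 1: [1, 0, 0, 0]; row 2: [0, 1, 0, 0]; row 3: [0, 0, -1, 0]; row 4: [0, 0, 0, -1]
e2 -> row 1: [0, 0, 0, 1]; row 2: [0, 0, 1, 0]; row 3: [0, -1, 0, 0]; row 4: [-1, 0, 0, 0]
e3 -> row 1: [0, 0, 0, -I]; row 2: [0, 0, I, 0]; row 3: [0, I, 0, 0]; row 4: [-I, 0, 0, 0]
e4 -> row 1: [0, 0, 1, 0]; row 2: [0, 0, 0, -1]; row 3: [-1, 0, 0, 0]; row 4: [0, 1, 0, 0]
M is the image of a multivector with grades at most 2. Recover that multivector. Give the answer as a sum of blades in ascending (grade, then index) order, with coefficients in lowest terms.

Method: the blade images are trace-orthogonal — tr(rho(e_A) rho(e_B)^-1) = 4 if A = B and 0 otherwise — and rho(e_A)^-1 = (e_A)^2 * rho(e_A) with (e_A)^2 = +1 or -1, so the coefficient of e_A in the preimage is (e_A)^2 * tr(M rho(e_A))/4.
Nonzero projections over blades of grade <= 2: 1: (1)^2 = +1, tr(M 1) = 9, coefficient 9/4; e4: (e4)^2 = -1, tr(M rho(e4)) = 10/3, coefficient -5/6. Every other blade of grade <= 2 projects to 0.
Answer: 9/4 - 5/6*e4


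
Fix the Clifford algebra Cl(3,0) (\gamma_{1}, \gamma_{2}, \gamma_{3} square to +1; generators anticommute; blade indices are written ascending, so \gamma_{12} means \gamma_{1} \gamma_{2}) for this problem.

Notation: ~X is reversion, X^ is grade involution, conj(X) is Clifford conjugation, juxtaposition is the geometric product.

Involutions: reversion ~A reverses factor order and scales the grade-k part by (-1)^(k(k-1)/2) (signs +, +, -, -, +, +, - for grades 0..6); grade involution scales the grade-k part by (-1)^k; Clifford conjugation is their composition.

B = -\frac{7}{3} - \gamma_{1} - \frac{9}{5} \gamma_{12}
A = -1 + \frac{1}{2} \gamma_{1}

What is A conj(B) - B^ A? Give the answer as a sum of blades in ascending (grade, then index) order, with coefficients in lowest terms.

first term: \frac{17}{6} - \frac{13}{6} \gamma_{1} + \frac{9}{10} \gamma_{2} - \frac{9}{5} \gamma_{12}
second term: \frac{17}{6} - \frac{13}{6} \gamma_{1} + \frac{9}{10} \gamma_{2} + \frac{9}{5} \gamma_{12}
Answer: -\frac{18}{5} \gamma_{12}


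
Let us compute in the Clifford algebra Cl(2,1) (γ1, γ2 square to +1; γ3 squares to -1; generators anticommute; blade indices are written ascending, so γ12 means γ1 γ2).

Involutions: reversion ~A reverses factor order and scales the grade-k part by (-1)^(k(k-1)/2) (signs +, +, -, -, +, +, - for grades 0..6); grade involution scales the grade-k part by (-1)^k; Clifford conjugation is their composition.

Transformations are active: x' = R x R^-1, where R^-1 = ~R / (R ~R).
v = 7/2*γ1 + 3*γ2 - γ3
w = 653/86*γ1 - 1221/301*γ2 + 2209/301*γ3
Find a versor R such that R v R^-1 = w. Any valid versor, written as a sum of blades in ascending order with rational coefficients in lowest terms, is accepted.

Equal squares first: v^2 = w^2 = 81/4. Then v + w = 477/43*γ1 - 318/301*γ2 + 1908/301*γ3 is a versor taking v to w, provided it is invertible.
Answer: 477/43*γ1 - 318/301*γ2 + 1908/301*γ3


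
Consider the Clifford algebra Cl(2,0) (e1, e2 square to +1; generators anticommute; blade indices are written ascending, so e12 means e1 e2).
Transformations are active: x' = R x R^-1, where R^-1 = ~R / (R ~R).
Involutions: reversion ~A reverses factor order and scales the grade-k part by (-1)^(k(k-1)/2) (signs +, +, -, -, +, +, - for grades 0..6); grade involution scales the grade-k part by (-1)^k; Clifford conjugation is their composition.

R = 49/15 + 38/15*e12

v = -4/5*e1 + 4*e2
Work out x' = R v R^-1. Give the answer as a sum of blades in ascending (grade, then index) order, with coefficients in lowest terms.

~R = 49/15 - 38/15*e12, and R ~R = 769/45, so R^-1 = ~R / (769/45).
R v = 188/25*e1 + 1132/75*e2
Answer: 70652/19225*e1 + 34036/19225*e2


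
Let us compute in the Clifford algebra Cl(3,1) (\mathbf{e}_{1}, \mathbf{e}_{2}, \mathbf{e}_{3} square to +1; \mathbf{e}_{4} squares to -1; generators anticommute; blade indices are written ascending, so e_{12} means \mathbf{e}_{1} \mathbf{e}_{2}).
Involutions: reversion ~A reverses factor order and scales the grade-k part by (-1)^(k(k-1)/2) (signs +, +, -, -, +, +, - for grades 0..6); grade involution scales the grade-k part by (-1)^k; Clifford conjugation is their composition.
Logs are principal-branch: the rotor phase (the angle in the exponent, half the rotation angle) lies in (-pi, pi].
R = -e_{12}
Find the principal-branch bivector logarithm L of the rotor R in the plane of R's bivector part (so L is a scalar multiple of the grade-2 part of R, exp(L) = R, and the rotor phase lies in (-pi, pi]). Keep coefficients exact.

The scalar part of R is 0, and that scalar determines the rotor phase on the principal branch; recovering the unit plane as bivector-part over sine of the phase gives L = phase * plane.
Concretely: cos(phase) = 0 gives phase = ±\frac{\pi}{2}, and since phase/sin(phase) is even the sign is immaterial: L = (phase/sin(phase)) * <R>_2 = (\frac{\pi}{2}) * <R>_2.
Answer: - \frac{\pi}{2} e_{12}


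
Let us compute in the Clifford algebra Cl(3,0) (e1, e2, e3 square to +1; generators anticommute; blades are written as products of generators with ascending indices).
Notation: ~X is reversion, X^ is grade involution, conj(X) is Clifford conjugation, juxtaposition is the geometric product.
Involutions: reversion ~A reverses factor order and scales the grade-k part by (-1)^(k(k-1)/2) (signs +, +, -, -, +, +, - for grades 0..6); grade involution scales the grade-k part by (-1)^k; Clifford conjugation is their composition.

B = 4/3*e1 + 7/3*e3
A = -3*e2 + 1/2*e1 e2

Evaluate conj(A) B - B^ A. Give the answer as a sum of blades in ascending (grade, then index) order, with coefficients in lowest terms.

first term: 2/3*e2 - 4*e1 e2 + 7*e2 e3 - 7/6*e1 e2 e3
second term: -2/3*e2 + 4*e1 e2 - 7*e2 e3 - 7/6*e1 e2 e3
Answer: 4/3*e2 - 8*e1 e2 + 14*e2 e3


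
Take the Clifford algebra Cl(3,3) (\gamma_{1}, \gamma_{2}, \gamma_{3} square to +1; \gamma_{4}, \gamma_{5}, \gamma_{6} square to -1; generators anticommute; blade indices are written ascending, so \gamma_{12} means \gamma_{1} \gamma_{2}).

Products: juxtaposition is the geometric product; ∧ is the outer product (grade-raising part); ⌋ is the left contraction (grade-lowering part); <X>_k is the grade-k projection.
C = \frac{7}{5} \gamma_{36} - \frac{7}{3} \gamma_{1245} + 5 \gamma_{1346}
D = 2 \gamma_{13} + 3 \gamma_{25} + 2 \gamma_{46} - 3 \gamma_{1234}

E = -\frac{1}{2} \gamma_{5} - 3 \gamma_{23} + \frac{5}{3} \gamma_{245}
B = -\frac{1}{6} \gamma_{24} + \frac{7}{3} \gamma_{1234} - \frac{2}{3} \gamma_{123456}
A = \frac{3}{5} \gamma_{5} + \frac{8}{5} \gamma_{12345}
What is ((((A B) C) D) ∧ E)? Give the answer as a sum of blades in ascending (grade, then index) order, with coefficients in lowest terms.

step 1: -\frac{56}{15} \gamma_{5} - \frac{16}{15} \gamma_{6} + \frac{4}{15} \gamma_{135} - \frac{1}{10} \gamma_{245} + \frac{7}{5} \gamma_{12345} + \frac{2}{5} \gamma_{12346}
step 2: \frac{7}{30} \gamma_{1} - 2 \gamma_{2} - \frac{119}{25} \gamma_{3} + \frac{1834}{225} \gamma_{124} - \frac{16}{3} \gamma_{134} - \frac{28}{75} \gamma_{156} - \frac{28}{45} \gamma_{234} + 7 \gamma_{256} + \frac{322}{75} \gamma_{356} + \frac{4}{3} \gamma_{456} + \frac{1}{2} \gamma_{12356} + \frac{1001}{225} \gamma_{12456} + \frac{56}{3} \gamma_{13456} - \frac{7}{50} \gamma_{23456}
step 3: \frac{574}{75} \gamma_{1} + 16 \gamma_{2} + \frac{623}{25} \gamma_{3} + \frac{32}{3} \gamma_{4} - \frac{10}{3} \gamma_{5} + 21 \gamma_{6} + 4 \gamma_{123} + \frac{2933}{225} \gamma_{124} + \frac{4319}{450} \gamma_{125} - \frac{784}{45} \gamma_{126} - 6 \gamma_{134} + \frac{112}{3} \gamma_{135} + \frac{55}{6} \gamma_{136} - \frac{1778}{75} \gamma_{145} - \frac{322}{25} \gamma_{146} - \frac{1351}{150} \gamma_{156} - \frac{7651}{450} \gamma_{234} + 14 \gamma_{235} - \frac{2618}{225} \gamma_{236} - 14 \gamma_{245} - 8 \gamma_{246} - 55 \gamma_{256} - \frac{784}{75} \gamma_{345} - \frac{497}{50} \gamma_{346} + \frac{63}{5} \gamma_{356} - \frac{215}{6} \gamma_{456} - 17 \gamma_{12345} + 56 \gamma_{12346} - 18 \gamma_{12356} - \frac{329}{25} \gamma_{12456} + \frac{71}{3} \gamma_{13456} - \frac{70}{9} \gamma_{23456}
step 4: -\frac{287}{75} \gamma_{15} - 8 \gamma_{25} - \frac{623}{50} \gamma_{35} - \frac{16}{3} \gamma_{45} + \frac{21}{2} \gamma_{56} - \frac{574}{25} \gamma_{123} - 32 \gamma_{234} + 10 \gamma_{235} - 63 \gamma_{236} - 2 \gamma_{1235} + \frac{2807}{450} \gamma_{1245} - \frac{392}{45} \gamma_{1256} + 3 \gamma_{1345} + \frac{55}{12} \gamma_{1356} - \frac{161}{25} \gamma_{1456} - \frac{29729}{900} \gamma_{2345} - \frac{1309}{225} \gamma_{2356} - 39 \gamma_{2456} - \frac{497}{100} \gamma_{3456} + \frac{1778}{25} \gamma_{12345} + \frac{966}{25} \gamma_{12346} + \frac{1351}{50} \gamma_{12356} + \frac{215}{2} \gamma_{23456} + \frac{779}{18} \gamma_{123456}
Answer: -\frac{287}{75} \gamma_{15} - 8 \gamma_{25} - \frac{623}{50} \gamma_{35} - \frac{16}{3} \gamma_{45} + \frac{21}{2} \gamma_{56} - \frac{574}{25} \gamma_{123} - 32 \gamma_{234} + 10 \gamma_{235} - 63 \gamma_{236} - 2 \gamma_{1235} + \frac{2807}{450} \gamma_{1245} - \frac{392}{45} \gamma_{1256} + 3 \gamma_{1345} + \frac{55}{12} \gamma_{1356} - \frac{161}{25} \gamma_{1456} - \frac{29729}{900} \gamma_{2345} - \frac{1309}{225} \gamma_{2356} - 39 \gamma_{2456} - \frac{497}{100} \gamma_{3456} + \frac{1778}{25} \gamma_{12345} + \frac{966}{25} \gamma_{12346} + \frac{1351}{50} \gamma_{12356} + \frac{215}{2} \gamma_{23456} + \frac{779}{18} \gamma_{123456}


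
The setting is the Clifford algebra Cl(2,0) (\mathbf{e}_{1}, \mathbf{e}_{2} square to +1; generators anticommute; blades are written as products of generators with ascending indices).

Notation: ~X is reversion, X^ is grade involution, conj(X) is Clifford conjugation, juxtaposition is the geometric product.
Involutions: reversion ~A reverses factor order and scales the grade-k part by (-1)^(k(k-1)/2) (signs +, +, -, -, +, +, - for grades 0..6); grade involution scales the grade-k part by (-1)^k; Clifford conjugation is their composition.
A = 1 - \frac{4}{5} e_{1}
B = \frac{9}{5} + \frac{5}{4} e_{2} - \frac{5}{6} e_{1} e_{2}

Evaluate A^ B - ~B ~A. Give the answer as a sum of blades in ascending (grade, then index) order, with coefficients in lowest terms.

first term: \frac{9}{5} + \frac{36}{25} e_{1} + \frac{7}{12} e_{2} + \frac{1}{6} e_{1} e_{2}
second term: \frac{9}{5} - \frac{36}{25} e_{1} + \frac{23}{12} e_{2} + \frac{11}{6} e_{1} e_{2}
Answer: \frac{72}{25} e_{1} - \frac{4}{3} e_{2} - \frac{5}{3} e_{1} e_{2}


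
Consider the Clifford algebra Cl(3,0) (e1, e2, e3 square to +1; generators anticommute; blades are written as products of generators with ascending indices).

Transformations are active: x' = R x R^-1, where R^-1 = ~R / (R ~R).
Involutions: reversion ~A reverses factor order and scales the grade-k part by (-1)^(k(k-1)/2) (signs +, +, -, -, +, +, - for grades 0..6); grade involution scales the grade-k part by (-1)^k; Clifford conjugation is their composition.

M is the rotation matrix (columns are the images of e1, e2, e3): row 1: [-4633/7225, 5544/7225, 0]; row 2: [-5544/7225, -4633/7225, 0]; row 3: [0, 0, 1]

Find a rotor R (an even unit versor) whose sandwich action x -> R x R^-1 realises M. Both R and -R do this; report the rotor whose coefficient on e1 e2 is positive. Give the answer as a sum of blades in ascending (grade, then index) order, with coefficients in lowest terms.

Method: write R = a + b12*e1 e2 + b13*e1 e3 + b23*e2 e3 with a^2 + b12^2 + b13^2 + b23^2 = 1 (so R^-1 = ~R). Expanding the columns R e_j ~R gives tr M = 4a^2 - 1 and, from the antisymmetric part, M21 - M12 = -4a*b12, M13 - M31 = 4a*b13, M32 - M23 = -4a*b23.
Here tr M = -2041/7225, so a^2 = (1 + tr M)/4 = 1296/7225 and a = ±36/85. Taking a = 36/85: M21 - M12 = -11088/7225, M13 - M31 = 0, M32 - M23 = 0, giving b12 = 77/85, b13 = 0, b23 = 0, i.e. R = 36/85 + 77/85*e1 e2.
Its e1 e2 coefficient is already positive.
Answer: 36/85 + 77/85*e1 e2. Key observation: the double cover Spin(3) -> SO(3) sends R and -R to the same matrix (trace -2041/7225 here), so the stated sign of the e1 e2 coefficient is what selects one sheet.


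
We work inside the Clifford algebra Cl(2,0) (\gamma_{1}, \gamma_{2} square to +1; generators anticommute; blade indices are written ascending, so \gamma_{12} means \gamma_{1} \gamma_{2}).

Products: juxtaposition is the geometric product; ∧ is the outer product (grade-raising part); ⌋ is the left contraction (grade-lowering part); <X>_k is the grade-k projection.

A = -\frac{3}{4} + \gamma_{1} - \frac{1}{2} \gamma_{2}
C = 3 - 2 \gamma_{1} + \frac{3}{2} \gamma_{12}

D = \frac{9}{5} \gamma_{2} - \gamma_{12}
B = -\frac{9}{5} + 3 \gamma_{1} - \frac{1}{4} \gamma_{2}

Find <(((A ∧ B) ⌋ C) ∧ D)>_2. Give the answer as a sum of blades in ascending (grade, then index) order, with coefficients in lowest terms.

step 1: \frac{27}{20} - \frac{81}{20} \gamma_{1} + \frac{87}{80} \gamma_{2} + \frac{5}{4} \gamma_{12}
step 2: \frac{411}{40} - \frac{693}{160} \gamma_{1} - \frac{243}{40} \gamma_{2} + \frac{81}{40} \gamma_{12}
step 3: \frac{3699}{200} \gamma_{2} - \frac{14457}{800} \gamma_{12}
step 4: -\frac{14457}{800} \gamma_{12}
Answer: -\frac{14457}{800} \gamma_{12}


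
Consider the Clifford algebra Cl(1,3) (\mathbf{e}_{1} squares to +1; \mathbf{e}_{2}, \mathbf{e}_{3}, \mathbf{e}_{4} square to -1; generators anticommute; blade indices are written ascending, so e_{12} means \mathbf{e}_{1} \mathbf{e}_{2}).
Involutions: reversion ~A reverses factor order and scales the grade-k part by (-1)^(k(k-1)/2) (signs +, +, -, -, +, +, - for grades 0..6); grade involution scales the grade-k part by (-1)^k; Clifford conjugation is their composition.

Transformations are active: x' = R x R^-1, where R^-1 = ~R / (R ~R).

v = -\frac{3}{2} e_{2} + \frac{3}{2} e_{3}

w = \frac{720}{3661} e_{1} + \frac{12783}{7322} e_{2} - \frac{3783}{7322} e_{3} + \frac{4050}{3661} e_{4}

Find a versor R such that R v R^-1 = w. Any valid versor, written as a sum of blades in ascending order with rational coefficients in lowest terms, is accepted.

A norm check does it: q(v) = q(w) = -\frac{9}{2}, hence R = v + w = \frac{720}{3661} e_{1} + \frac{900}{3661} e_{2} + \frac{3600}{3661} e_{3} + \frac{4050}{3661} e_{4} realises the map — parallel part kept, (v - w)/2 negated, v carried to w.
Answer: \frac{720}{3661} e_{1} + \frac{900}{3661} e_{2} + \frac{3600}{3661} e_{3} + \frac{4050}{3661} e_{4}


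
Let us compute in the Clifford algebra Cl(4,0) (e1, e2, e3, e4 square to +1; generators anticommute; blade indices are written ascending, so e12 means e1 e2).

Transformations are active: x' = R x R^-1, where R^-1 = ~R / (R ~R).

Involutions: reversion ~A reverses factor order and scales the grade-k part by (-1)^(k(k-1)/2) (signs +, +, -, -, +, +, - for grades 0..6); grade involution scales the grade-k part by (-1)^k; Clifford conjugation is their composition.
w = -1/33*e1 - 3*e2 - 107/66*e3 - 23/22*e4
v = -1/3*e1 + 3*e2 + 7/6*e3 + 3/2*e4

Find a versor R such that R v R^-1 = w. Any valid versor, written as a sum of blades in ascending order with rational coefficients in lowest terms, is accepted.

Why this works: both vectors square to 229/18, so q(v) = q(w) and R = v + w = -4/11*e1 - 5/11*e3 + 5/11*e4 carries v to w — its own direction survives, the complement (v - w)/2 flips.
Answer: -4/11*e1 - 5/11*e3 + 5/11*e4


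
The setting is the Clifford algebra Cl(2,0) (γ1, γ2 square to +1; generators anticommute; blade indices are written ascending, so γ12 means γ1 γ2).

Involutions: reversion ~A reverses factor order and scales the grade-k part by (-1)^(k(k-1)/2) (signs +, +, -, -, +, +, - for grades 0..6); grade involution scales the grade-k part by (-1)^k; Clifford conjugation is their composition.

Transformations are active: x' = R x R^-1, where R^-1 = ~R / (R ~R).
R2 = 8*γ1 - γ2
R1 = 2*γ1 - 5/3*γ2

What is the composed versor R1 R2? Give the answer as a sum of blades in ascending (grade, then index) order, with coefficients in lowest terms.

Distribute over the terms of R1 (each basis-blade product reordered to ascending indices, repeated generators contracted through their squares):
(2*γ1) R2 = 16 - 2*γ12
(-5/3*γ2) R2 = 5/3 + 40/3*γ12
Summing the partial products and collecting blades:
Answer: 53/3 + 34/3*γ12


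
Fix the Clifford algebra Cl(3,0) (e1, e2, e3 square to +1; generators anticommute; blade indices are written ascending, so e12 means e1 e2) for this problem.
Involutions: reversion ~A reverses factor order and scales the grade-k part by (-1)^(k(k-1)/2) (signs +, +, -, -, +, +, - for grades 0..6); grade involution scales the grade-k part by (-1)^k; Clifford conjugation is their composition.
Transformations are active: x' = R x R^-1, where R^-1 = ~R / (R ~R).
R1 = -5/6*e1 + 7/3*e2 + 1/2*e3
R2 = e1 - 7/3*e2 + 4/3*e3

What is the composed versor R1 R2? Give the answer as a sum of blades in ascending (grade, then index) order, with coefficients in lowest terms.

Distribute over the terms of R1 (each basis-blade product reordered to ascending indices, repeated generators contracted through their squares):
(-5/6*e1) R2 = -5/6 + 35/18*e12 - 10/9*e13
(7/3*e2) R2 = -49/9 - 7/3*e12 + 28/9*e23
(1/2*e3) R2 = 2/3 - 1/2*e13 + 7/6*e23
Summing the partial products and collecting blades:
Answer: -101/18 - 7/18*e12 - 29/18*e13 + 77/18*e23


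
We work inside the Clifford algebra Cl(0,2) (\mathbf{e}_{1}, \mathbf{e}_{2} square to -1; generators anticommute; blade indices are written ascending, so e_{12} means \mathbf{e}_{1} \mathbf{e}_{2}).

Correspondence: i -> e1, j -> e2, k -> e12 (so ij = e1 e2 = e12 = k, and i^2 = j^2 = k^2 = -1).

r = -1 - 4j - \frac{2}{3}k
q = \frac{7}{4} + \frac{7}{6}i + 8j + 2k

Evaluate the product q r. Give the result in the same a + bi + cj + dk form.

In blades: q = \frac{7}{4} + \frac{7}{6} e_{1} + 8 e_{2} + 2 e_{12}, r = -1 - 4 e_{2} - \frac{2}{3} e_{12}.
Distribute q over r term by term (generator squares from the signature, products reordered to ascending indices): (\frac{7}{4})*r = -\frac{7}{4} - 7 e_{2} - \frac{7}{6} e_{12}; (\frac{7}{6} e_{1})*r = -\frac{7}{6} e_{1} + \frac{7}{9} e_{2} - \frac{14}{3} e_{12}; (8 e_{2})*r = 32 - \frac{16}{3} e_{1} - 8 e_{2}; (2 e_{12})*r = \frac{4}{3} + 8 e_{1} - 2 e_{12}.
Sum: \frac{379}{12} + \frac{3}{2} e_{1} - \frac{128}{9} e_{2} - \frac{47}{6} e_{12}; translating back through the correspondence:
Answer: \frac{379}{12} + \frac{3}{2}i - \frac{128}{9}j - \frac{47}{6}k
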